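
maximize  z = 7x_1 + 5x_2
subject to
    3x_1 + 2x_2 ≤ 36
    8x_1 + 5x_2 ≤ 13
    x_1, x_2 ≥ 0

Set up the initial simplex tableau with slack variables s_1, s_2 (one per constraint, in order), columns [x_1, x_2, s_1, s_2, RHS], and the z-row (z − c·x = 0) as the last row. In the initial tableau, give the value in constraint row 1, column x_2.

Constraint 1 has coefficient 2 on x_2.

2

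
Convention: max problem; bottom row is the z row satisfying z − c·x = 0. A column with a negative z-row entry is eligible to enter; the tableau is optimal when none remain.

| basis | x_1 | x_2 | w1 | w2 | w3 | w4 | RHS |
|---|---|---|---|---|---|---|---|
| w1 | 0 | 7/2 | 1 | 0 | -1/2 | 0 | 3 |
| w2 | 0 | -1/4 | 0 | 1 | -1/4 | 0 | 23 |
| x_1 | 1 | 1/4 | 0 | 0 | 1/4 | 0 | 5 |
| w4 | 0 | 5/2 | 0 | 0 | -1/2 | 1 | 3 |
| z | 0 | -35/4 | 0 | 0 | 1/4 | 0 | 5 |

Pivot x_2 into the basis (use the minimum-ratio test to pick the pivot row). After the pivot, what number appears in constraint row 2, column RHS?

Ratio test on column x_2 — row 1: 3/(7/2) = 6/7; row 2: entry -1/4 ≤ 0; row 3: 5/(1/4) = 20; row 4: 3/(5/2) = 6/5. Minimum is 6/7 at row 1 (w1 leaves); pivot element 7/2.
Divide row 1 by 7/2; eliminate column x_2 from the other rows.
Row 2 update in column RHS: 23 − (-1/4)·(6/7) = 325/14.

325/14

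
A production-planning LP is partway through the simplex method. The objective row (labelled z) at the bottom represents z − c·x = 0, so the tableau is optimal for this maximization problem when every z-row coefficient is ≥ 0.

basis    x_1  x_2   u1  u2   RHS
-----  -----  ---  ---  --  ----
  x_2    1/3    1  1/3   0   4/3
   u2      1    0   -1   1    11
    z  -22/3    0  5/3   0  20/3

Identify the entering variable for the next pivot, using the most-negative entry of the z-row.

x_1

Negative z-row entries: x_1: -22/3.
The most negative is -22/3 in column x_1, so x_1 enters.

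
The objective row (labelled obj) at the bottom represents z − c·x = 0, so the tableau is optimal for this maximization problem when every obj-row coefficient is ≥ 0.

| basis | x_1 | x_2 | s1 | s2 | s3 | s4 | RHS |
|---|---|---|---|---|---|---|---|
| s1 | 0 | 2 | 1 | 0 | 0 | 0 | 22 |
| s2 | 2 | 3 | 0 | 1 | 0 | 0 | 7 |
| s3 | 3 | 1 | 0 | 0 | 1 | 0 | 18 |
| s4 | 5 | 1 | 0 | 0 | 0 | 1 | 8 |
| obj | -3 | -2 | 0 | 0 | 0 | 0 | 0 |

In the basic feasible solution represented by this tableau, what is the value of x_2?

x_2 is not in the basis, so in the current basic feasible solution x_2 = 0.

0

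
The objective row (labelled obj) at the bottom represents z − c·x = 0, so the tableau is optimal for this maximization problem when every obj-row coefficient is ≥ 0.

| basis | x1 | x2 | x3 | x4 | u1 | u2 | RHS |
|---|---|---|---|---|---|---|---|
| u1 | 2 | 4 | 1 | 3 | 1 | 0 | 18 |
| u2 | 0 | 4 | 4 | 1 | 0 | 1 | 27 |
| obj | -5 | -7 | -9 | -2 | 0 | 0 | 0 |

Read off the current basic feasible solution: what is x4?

x4 is not in the basis, so in the current basic feasible solution x4 = 0.

0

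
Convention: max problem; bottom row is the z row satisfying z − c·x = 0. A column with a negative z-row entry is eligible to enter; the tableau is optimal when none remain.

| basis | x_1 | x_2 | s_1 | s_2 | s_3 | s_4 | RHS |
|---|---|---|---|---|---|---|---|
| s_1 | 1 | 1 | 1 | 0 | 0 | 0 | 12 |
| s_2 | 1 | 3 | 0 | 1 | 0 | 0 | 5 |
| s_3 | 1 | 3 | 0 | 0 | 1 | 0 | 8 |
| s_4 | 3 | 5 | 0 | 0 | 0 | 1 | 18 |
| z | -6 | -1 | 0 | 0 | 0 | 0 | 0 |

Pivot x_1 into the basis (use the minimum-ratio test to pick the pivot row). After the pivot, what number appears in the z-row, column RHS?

Ratio test on column x_1 — row 1: 12/1 = 12; row 2: 5/1 = 5; row 3: 8/1 = 8; row 4: 18/3 = 6. Minimum is 5 at row 2 (s_2 leaves); pivot element 1.
Divide row 2 by 1; eliminate column x_1 from the other rows.
z-row update in column RHS: 0 − (-6)·5 = 30.

30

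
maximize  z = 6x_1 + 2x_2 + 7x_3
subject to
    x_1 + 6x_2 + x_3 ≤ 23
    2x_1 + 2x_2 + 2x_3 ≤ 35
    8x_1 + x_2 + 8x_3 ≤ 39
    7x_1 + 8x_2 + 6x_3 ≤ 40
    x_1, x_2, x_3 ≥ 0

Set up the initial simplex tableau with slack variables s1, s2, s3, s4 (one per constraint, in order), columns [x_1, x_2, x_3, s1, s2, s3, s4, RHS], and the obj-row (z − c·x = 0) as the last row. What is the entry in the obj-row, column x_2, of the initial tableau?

The obj-row carries the negated objective coefficients: the x_2 entry is -2.

-2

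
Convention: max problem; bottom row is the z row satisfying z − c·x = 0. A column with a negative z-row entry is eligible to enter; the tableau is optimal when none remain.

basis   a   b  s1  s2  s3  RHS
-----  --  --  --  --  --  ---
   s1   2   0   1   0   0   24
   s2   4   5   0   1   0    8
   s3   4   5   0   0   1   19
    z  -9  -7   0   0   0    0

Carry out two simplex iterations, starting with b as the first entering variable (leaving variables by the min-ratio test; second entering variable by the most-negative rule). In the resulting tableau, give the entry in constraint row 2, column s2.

1/4

Ratio test on column b — row 1: entry 0 ≤ 0; row 2: 8/5 = 8/5; row 3: 19/5 = 19/5. Minimum is 8/5 at row 2 (s2 leaves); pivot element 5.
Divide row 2 by 5; eliminate column b from the other rows.
Second iteration: most negative z-row entry is -17/5 in column a, so a enters.
Ratio test on column a — row 1: 24/2 = 12; row 2: (8/5)/(4/5) = 2; row 3: entry 0 ≤ 0. Minimum is 2 at row 2 (b leaves); pivot element 4/5.
Divide row 2 by 4/5; eliminate column a from the other rows.
After both pivots, the entry at constraint row 2, column s2 is 1/4.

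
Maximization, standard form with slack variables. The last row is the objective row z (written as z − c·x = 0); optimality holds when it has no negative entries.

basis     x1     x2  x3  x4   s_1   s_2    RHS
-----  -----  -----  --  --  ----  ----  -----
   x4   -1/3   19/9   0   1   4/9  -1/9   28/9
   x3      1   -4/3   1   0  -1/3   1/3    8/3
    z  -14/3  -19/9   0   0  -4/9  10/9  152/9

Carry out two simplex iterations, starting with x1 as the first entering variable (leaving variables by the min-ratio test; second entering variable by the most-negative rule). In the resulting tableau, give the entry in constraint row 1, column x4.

Ratio test on column x1 — row 1: entry -1/3 ≤ 0; row 2: (8/3)/1 = 8/3. Minimum is 8/3 at row 2 (x3 leaves); pivot element 1.
Divide row 2 by 1; eliminate column x1 from the other rows.
Second iteration: most negative z-row entry is -25/3 in column x2, so x2 enters.
Ratio test on column x2 — row 1: 4/(5/3) = 12/5; row 2: entry -4/3 ≤ 0. Minimum is 12/5 at row 1 (x4 leaves); pivot element 5/3.
Divide row 1 by 5/3; eliminate column x2 from the other rows.
After both pivots, the entry at constraint row 1, column x4 is 3/5.

3/5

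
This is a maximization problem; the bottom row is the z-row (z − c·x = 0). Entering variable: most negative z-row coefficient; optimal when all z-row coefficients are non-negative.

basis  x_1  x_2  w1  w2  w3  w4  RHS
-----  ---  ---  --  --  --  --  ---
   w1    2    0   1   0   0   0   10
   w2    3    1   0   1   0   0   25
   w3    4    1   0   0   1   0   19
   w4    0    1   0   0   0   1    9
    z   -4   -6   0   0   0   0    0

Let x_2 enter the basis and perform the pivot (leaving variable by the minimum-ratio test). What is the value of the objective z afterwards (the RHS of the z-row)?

54

Ratio test on column x_2 — row 1: entry 0 ≤ 0; row 2: 25/1 = 25; row 3: 19/1 = 19; row 4: 9/1 = 9. Minimum is 9 at row 4 (w4 leaves); pivot element 1.
Pivot on row 4; the z-row RHS becomes 0 − (-6)·9 = 54.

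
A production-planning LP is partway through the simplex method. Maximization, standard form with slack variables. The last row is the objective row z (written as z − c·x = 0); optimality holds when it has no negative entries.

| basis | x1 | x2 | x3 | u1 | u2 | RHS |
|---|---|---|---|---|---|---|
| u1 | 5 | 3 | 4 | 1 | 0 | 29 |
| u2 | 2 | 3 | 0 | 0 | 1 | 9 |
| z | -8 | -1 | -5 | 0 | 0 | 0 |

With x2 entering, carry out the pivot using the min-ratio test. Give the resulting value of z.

3

Ratio test on column x2 — row 1: 29/3 = 29/3; row 2: 9/3 = 3. Minimum is 3 at row 2 (u2 leaves); pivot element 3.
Pivot on row 2; the z-row RHS becomes 0 − (-1)·3 = 3.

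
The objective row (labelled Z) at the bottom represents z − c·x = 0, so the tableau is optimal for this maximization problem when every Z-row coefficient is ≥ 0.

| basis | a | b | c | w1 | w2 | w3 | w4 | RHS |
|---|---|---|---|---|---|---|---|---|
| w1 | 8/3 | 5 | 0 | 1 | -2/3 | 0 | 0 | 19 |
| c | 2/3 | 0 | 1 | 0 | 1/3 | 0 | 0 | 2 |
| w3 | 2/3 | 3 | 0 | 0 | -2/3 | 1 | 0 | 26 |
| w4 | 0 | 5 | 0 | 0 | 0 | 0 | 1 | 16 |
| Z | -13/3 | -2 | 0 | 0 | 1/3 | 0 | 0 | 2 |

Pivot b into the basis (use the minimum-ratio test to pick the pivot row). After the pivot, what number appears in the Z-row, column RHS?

42/5

Ratio test on column b — row 1: 19/5 = 19/5; row 2: entry 0 ≤ 0; row 3: 26/3 = 26/3; row 4: 16/5 = 16/5. Minimum is 16/5 at row 4 (w4 leaves); pivot element 5.
Divide row 4 by 5; eliminate column b from the other rows.
Z-row update in column RHS: 2 − (-2)·(16/5) = 42/5.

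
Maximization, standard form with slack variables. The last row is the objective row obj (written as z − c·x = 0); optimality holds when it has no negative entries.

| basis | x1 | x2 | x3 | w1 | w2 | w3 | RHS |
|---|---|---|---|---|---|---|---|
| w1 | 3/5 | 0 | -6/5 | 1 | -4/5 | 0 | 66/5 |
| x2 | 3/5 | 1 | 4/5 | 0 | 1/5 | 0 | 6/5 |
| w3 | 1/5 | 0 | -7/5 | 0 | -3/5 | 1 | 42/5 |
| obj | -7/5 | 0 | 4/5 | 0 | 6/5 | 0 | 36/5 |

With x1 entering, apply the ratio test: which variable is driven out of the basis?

Column x1 entries and ratios — w1: (66/5)/(3/5) = 22; x2: (6/5)/(3/5) = 2; w3: (42/5)/(1/5) = 42.
Smallest ratio is 2 in the row of x2, so x2 leaves.

x2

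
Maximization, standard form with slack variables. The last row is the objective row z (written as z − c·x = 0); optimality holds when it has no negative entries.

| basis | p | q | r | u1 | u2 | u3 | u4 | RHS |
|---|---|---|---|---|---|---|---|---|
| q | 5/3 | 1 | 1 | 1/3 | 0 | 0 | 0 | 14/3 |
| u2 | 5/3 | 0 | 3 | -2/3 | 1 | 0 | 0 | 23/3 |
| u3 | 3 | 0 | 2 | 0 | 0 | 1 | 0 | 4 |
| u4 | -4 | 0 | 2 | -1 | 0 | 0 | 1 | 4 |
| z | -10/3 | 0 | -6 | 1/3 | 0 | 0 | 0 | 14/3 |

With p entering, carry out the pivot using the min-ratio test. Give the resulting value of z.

82/9

Ratio test on column p — row 1: (14/3)/(5/3) = 14/5; row 2: (23/3)/(5/3) = 23/5; row 3: 4/3 = 4/3; row 4: entry -4 ≤ 0. Minimum is 4/3 at row 3 (u3 leaves); pivot element 3.
Pivot on row 3; the z-row RHS becomes 14/3 − (-10/3)·(4/3) = 82/9.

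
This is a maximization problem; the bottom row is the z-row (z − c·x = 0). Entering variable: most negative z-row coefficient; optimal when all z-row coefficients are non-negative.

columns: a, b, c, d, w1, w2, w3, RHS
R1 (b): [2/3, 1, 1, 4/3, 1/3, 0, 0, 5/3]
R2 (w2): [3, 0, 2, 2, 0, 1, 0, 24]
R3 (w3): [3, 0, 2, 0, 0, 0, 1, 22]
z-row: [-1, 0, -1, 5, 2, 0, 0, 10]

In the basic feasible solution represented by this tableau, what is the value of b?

b is basic (row 1); its value is the RHS of that row, 5/3.

5/3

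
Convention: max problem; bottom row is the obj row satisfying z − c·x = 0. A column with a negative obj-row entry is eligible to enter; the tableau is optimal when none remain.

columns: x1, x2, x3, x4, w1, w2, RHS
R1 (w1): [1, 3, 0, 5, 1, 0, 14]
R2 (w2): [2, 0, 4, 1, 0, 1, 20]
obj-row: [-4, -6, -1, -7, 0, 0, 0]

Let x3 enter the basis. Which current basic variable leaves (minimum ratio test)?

Column x3 entries and ratios — w1: 0 ≤ 0, skip; w2: 20/4 = 5.
Smallest ratio is 5 in the row of w2, so w2 leaves.

w2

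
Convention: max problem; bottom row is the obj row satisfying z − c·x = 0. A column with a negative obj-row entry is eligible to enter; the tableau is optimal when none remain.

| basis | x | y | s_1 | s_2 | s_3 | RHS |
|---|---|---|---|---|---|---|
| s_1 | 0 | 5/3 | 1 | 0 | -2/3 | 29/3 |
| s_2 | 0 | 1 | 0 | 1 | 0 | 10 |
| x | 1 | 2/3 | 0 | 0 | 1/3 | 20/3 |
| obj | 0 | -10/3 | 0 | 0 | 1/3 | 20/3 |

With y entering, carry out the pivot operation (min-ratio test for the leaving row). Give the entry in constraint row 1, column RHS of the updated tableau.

Ratio test on column y — row 1: (29/3)/(5/3) = 29/5; row 2: 10/1 = 10; row 3: (20/3)/(2/3) = 10. Minimum is 29/5 at row 1 (s_1 leaves); pivot element 5/3.
Divide row 1 by 5/3; eliminate column y from the other rows.
In the new row 1, the RHS entry is the old entry divided by the pivot: (29/3)/(5/3) = 29/5.

29/5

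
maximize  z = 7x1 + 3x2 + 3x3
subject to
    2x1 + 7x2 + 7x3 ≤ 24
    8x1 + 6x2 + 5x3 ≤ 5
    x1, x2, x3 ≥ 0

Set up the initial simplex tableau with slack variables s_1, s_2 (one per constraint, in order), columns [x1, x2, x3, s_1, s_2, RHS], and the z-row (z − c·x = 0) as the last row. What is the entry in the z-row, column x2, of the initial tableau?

The z-row carries the negated objective coefficients: the x2 entry is -3.

-3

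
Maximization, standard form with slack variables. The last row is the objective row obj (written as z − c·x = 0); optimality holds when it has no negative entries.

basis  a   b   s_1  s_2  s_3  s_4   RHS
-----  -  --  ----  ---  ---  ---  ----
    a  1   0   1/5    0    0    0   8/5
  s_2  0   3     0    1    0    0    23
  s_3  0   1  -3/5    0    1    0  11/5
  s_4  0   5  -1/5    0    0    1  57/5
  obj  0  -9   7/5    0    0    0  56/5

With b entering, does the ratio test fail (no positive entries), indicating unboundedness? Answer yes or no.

no

Column b has positive entries in row(s) 2, 3, 4, so the ratio test bounds it — not unbounded.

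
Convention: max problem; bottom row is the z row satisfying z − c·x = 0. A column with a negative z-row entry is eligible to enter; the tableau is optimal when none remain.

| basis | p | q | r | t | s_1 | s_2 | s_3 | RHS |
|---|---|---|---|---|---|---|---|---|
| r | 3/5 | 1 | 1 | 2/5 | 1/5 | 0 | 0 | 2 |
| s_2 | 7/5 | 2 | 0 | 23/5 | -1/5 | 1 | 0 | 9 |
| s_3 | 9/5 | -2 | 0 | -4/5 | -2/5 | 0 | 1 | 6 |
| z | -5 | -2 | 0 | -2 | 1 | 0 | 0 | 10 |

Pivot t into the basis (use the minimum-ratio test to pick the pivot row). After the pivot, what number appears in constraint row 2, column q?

Ratio test on column t — row 1: 2/(2/5) = 5; row 2: 9/(23/5) = 45/23; row 3: entry -4/5 ≤ 0. Minimum is 45/23 at row 2 (s_2 leaves); pivot element 23/5.
Divide row 2 by 23/5; eliminate column t from the other rows.
In the new row 2, the q entry is the old entry divided by the pivot: 2/(23/5) = 10/23.

10/23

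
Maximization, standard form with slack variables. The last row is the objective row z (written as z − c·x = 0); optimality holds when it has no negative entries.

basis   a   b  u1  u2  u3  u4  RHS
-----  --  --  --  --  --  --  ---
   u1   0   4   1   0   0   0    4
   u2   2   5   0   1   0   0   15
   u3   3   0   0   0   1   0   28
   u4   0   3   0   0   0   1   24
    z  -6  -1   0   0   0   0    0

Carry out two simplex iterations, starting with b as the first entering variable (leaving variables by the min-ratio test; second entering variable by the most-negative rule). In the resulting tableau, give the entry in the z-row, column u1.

-7/2

Ratio test on column b — row 1: 4/4 = 1; row 2: 15/5 = 3; row 3: entry 0 ≤ 0; row 4: 24/3 = 8. Minimum is 1 at row 1 (u1 leaves); pivot element 4.
Divide row 1 by 4; eliminate column b from the other rows.
Second iteration: most negative z-row entry is -6 in column a, so a enters.
Ratio test on column a — row 1: entry 0 ≤ 0; row 2: 10/2 = 5; row 3: 28/3 = 28/3; row 4: entry 0 ≤ 0. Minimum is 5 at row 2 (u2 leaves); pivot element 2.
Divide row 2 by 2; eliminate column a from the other rows.
After both pivots, the entry at the z-row, column u1 is -7/2.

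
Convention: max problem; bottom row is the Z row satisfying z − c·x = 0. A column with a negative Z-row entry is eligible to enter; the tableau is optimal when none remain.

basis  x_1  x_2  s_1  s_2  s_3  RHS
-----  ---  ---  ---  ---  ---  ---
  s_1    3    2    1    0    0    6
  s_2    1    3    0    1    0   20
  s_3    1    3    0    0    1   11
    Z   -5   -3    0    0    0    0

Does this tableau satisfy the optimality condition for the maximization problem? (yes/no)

The Z-row has a negative entry -5 in column x_1, so it is not optimal.

no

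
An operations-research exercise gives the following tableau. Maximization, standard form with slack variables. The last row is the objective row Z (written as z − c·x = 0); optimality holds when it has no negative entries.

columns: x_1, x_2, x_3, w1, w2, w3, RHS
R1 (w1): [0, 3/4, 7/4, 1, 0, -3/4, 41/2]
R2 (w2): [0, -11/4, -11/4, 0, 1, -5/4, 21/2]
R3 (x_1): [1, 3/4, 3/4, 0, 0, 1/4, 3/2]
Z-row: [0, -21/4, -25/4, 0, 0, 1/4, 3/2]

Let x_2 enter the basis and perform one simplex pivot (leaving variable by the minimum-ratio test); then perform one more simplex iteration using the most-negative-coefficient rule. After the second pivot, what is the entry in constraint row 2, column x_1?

11/3

Ratio test on column x_2 — row 1: (41/2)/(3/4) = 82/3; row 2: entry -11/4 ≤ 0; row 3: (3/2)/(3/4) = 2. Minimum is 2 at row 3 (x_1 leaves); pivot element 3/4.
Divide row 3 by 3/4; eliminate column x_2 from the other rows.
Second iteration: most negative Z-row entry is -1 in column x_3, so x_3 enters.
Ratio test on column x_3 — row 1: 19/1 = 19; row 2: entry 0 ≤ 0; row 3: 2/1 = 2. Minimum is 2 at row 3 (x_2 leaves); pivot element 1.
Divide row 3 by 1; eliminate column x_3 from the other rows.
After both pivots, the entry at constraint row 2, column x_1 is 11/3.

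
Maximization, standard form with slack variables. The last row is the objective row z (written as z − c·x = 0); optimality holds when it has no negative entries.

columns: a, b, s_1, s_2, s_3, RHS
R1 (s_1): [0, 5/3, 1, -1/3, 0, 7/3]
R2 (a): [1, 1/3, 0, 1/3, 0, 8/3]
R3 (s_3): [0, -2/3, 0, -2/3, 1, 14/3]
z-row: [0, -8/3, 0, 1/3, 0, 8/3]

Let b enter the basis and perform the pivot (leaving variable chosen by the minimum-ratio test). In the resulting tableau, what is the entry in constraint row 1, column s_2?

Ratio test on column b — row 1: (7/3)/(5/3) = 7/5; row 2: (8/3)/(1/3) = 8; row 3: entry -2/3 ≤ 0. Minimum is 7/5 at row 1 (s_1 leaves); pivot element 5/3.
Divide row 1 by 5/3; eliminate column b from the other rows.
In the new row 1, the s_2 entry is the old entry divided by the pivot: (-1/3)/(5/3) = -1/5.

-1/5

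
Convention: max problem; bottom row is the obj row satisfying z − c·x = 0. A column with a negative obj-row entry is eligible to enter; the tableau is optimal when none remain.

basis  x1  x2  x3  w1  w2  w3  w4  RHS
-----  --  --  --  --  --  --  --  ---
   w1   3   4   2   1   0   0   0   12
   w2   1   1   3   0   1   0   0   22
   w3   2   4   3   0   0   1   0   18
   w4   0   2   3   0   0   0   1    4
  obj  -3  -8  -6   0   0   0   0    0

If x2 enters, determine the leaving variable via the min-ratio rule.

w4

Column x2 entries and ratios — w1: 12/4 = 3; w2: 22/1 = 22; w3: 18/4 = 9/2; w4: 4/2 = 2.
Smallest ratio is 2 in the row of w4, so w4 leaves.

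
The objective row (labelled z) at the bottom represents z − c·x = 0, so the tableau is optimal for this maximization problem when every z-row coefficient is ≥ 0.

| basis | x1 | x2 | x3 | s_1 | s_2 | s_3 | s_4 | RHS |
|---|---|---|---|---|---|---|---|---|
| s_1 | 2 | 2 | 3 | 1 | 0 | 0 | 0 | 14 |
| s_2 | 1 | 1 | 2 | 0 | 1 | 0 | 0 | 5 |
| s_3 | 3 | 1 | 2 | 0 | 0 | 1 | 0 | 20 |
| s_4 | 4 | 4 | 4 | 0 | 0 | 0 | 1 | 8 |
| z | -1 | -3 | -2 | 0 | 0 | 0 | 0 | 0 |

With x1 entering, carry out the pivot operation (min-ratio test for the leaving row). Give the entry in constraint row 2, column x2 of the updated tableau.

Ratio test on column x1 — row 1: 14/2 = 7; row 2: 5/1 = 5; row 3: 20/3 = 20/3; row 4: 8/4 = 2. Minimum is 2 at row 4 (s_4 leaves); pivot element 4.
Divide row 4 by 4; eliminate column x1 from the other rows.
Row 2 update in column x2: 1 − 1·1 = 0.

0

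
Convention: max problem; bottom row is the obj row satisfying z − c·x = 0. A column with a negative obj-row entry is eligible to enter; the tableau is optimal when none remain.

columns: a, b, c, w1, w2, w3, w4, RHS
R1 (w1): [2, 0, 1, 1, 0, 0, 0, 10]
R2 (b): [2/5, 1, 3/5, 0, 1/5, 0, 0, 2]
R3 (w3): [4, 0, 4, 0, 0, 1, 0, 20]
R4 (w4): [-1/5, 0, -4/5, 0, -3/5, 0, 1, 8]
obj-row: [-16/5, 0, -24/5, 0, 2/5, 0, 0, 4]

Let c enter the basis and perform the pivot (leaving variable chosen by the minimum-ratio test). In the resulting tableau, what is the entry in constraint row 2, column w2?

1/3

Ratio test on column c — row 1: 10/1 = 10; row 2: 2/(3/5) = 10/3; row 3: 20/4 = 5; row 4: entry -4/5 ≤ 0. Minimum is 10/3 at row 2 (b leaves); pivot element 3/5.
Divide row 2 by 3/5; eliminate column c from the other rows.
In the new row 2, the w2 entry is the old entry divided by the pivot: (1/5)/(3/5) = 1/3.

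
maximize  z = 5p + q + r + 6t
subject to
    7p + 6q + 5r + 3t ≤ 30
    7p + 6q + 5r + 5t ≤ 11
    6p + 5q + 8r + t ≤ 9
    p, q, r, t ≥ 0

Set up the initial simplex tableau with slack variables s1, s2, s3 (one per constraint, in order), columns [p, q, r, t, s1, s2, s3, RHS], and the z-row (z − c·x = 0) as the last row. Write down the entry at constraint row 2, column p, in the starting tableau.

Constraint 2 has coefficient 7 on p.

7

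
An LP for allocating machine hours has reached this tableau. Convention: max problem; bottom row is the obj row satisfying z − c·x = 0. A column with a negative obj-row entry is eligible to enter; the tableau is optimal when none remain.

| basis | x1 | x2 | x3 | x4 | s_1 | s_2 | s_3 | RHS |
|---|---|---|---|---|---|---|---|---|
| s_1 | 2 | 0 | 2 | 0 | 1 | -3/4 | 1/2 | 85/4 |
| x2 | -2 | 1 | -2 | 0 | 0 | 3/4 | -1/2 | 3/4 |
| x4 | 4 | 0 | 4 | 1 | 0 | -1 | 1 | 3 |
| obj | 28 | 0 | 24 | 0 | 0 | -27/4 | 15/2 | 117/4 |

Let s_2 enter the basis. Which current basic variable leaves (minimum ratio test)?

Column s_2 entries and ratios — s_1: -3/4 ≤ 0, skip; x2: (3/4)/(3/4) = 1; x4: -1 ≤ 0, skip.
Smallest ratio is 1 in the row of x2, so x2 leaves.

x2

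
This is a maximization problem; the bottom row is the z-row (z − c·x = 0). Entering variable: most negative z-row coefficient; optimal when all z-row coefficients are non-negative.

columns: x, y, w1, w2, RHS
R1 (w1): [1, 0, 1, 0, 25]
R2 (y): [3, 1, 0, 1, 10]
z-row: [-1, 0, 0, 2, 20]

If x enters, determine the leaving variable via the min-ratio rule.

Column x entries and ratios — w1: 25/1 = 25; y: 10/3 = 10/3.
Smallest ratio is 10/3 in the row of y, so y leaves.

y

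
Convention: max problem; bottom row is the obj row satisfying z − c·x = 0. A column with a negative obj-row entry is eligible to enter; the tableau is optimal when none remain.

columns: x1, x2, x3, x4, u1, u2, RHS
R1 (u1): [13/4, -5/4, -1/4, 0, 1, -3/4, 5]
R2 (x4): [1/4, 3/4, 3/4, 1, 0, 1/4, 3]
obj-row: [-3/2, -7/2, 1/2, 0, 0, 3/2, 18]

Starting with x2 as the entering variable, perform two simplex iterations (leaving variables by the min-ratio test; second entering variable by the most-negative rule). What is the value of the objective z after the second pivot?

Ratio test on column x2 — row 1: entry -5/4 ≤ 0; row 2: 3/(3/4) = 4. Minimum is 4 at row 2 (x4 leaves); pivot element 3/4.
Pivot on row 2; the obj-row RHS becomes 18 − (-7/2)·4 = 32.
Next entering variable (most negative obj-row entry -1/3): x1.
Ratio test on column x1 — row 1: 10/(11/3) = 30/11; row 2: 4/(1/3) = 12. Minimum is 30/11 at row 1 (u1 leaves); pivot element 11/3.
After the second pivot the obj-row RHS is 32 − (-1/3)·(30/11) = 362/11.

362/11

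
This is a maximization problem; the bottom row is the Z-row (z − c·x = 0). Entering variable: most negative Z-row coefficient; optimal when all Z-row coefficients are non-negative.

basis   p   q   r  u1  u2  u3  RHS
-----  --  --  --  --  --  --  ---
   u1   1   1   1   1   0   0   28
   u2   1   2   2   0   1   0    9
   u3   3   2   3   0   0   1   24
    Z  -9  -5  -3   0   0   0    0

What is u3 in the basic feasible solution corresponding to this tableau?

24

u3 is basic (row 3); its value is the RHS of that row, 24.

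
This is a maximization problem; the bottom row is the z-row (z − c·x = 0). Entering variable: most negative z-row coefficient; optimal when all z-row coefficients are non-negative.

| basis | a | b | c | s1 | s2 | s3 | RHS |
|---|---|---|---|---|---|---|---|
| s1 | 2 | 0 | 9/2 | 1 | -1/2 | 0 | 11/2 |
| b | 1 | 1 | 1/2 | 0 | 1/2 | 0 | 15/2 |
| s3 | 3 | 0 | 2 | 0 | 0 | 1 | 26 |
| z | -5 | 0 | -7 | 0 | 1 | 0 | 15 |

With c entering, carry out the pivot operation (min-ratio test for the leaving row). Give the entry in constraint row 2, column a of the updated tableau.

7/9

Ratio test on column c — row 1: (11/2)/(9/2) = 11/9; row 2: (15/2)/(1/2) = 15; row 3: 26/2 = 13. Minimum is 11/9 at row 1 (s1 leaves); pivot element 9/2.
Divide row 1 by 9/2; eliminate column c from the other rows.
Row 2 update in column a: 1 − (1/2)·(4/9) = 7/9.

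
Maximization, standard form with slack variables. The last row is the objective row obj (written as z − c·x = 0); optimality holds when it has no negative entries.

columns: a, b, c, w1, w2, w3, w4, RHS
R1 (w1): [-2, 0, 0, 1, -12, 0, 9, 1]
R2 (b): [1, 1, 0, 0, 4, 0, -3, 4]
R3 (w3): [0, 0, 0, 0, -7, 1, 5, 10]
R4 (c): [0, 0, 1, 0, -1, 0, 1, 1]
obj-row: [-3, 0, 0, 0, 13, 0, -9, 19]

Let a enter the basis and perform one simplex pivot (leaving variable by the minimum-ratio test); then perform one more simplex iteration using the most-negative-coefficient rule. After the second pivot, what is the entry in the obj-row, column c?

18

Ratio test on column a — row 1: entry -2 ≤ 0; row 2: 4/1 = 4; row 3: entry 0 ≤ 0; row 4: entry 0 ≤ 0. Minimum is 4 at row 2 (b leaves); pivot element 1.
Divide row 2 by 1; eliminate column a from the other rows.
Second iteration: most negative obj-row entry is -18 in column w4, so w4 enters.
Ratio test on column w4 — row 1: 9/3 = 3; row 2: entry -3 ≤ 0; row 3: 10/5 = 2; row 4: 1/1 = 1. Minimum is 1 at row 4 (c leaves); pivot element 1.
Divide row 4 by 1; eliminate column w4 from the other rows.
After both pivots, the entry at the obj-row, column c is 18.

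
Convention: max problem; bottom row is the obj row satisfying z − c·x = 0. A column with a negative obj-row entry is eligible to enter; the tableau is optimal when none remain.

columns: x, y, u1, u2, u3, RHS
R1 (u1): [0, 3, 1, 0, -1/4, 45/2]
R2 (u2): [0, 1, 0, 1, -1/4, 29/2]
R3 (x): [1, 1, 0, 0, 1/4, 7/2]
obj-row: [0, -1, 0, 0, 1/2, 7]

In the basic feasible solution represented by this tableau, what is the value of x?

7/2

x is basic (row 3); its value is the RHS of that row, 7/2.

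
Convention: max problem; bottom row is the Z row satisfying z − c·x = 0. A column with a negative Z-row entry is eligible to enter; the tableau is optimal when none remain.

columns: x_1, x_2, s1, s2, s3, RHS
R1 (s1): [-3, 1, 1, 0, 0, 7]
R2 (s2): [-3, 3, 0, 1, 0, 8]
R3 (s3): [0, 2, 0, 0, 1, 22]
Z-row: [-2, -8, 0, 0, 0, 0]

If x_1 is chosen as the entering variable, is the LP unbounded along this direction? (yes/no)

Every constraint-row entry in column x_1 is ≤ 0, so increasing x_1 is unbounded.

yes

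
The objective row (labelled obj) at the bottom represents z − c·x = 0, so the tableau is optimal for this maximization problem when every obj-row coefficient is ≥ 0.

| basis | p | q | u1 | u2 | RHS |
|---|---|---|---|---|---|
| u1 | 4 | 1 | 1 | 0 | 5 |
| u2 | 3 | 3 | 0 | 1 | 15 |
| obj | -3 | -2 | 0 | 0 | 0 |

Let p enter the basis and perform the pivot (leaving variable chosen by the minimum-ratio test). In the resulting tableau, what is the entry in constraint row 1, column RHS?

Ratio test on column p — row 1: 5/4 = 5/4; row 2: 15/3 = 5. Minimum is 5/4 at row 1 (u1 leaves); pivot element 4.
Divide row 1 by 4; eliminate column p from the other rows.
In the new row 1, the RHS entry is the old entry divided by the pivot: 5/4 = 5/4.

5/4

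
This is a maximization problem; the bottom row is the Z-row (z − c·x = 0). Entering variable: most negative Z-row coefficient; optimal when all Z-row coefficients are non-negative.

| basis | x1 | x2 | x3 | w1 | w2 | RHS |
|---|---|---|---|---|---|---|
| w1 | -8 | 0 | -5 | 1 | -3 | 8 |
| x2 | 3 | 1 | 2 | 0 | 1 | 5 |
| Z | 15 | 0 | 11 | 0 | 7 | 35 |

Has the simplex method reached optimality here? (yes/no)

Every Z-row coefficient is ≥ 0, so the tableau is optimal.

yes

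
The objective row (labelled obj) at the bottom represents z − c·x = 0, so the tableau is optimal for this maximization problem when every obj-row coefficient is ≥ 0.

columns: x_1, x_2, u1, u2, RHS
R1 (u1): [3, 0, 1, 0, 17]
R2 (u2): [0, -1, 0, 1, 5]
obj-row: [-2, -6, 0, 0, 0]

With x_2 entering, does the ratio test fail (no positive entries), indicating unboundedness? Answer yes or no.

yes

Every constraint-row entry in column x_2 is ≤ 0, so increasing x_2 is unbounded.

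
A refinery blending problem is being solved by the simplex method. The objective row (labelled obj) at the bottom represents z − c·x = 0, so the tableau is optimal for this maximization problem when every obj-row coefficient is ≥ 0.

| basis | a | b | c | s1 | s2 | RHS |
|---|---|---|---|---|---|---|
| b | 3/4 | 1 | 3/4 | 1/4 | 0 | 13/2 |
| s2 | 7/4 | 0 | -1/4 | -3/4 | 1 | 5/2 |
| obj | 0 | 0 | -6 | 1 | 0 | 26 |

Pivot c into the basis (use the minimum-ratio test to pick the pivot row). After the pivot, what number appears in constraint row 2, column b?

1/3

Ratio test on column c — row 1: (13/2)/(3/4) = 26/3; row 2: entry -1/4 ≤ 0. Minimum is 26/3 at row 1 (b leaves); pivot element 3/4.
Divide row 1 by 3/4; eliminate column c from the other rows.
Row 2 update in column b: 0 − (-1/4)·(4/3) = 1/3.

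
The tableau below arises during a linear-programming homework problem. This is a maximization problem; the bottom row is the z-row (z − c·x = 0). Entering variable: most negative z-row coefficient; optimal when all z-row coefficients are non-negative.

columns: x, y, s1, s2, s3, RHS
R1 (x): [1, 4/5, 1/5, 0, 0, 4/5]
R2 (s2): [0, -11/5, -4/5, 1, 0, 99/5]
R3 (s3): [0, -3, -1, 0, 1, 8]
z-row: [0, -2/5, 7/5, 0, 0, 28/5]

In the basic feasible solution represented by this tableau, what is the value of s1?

s1 is not in the basis, so in the current basic feasible solution s1 = 0.

0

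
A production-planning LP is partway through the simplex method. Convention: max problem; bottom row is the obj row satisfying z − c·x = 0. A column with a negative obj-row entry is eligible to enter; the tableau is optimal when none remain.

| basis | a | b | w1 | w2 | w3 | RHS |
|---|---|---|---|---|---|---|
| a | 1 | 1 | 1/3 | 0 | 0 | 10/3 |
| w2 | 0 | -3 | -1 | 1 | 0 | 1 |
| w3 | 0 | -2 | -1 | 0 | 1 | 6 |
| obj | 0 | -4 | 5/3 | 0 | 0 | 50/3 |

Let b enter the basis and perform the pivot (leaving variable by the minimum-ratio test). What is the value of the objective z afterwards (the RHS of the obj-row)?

Ratio test on column b — row 1: (10/3)/1 = 10/3; row 2: entry -3 ≤ 0; row 3: entry -2 ≤ 0. Minimum is 10/3 at row 1 (a leaves); pivot element 1.
Pivot on row 1; the obj-row RHS becomes 50/3 − (-4)·(10/3) = 30.

30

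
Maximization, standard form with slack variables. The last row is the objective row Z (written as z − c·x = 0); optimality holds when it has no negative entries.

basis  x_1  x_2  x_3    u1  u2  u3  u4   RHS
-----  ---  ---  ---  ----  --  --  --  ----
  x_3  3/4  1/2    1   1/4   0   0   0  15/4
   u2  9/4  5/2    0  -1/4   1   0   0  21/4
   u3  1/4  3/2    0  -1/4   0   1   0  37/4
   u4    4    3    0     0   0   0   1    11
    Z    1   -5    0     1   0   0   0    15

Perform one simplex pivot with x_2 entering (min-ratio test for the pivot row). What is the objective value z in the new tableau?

51/2

Ratio test on column x_2 — row 1: (15/4)/(1/2) = 15/2; row 2: (21/4)/(5/2) = 21/10; row 3: (37/4)/(3/2) = 37/6; row 4: 11/3 = 11/3. Minimum is 21/10 at row 2 (u2 leaves); pivot element 5/2.
Pivot on row 2; the Z-row RHS becomes 15 − (-5)·(21/10) = 51/2.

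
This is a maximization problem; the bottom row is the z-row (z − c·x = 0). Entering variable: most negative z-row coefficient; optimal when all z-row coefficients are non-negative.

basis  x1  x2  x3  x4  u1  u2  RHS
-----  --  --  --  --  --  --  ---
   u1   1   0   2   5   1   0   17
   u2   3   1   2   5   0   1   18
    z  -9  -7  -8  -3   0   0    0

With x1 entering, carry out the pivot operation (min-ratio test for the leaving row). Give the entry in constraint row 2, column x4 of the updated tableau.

5/3

Ratio test on column x1 — row 1: 17/1 = 17; row 2: 18/3 = 6. Minimum is 6 at row 2 (u2 leaves); pivot element 3.
Divide row 2 by 3; eliminate column x1 from the other rows.
In the new row 2, the x4 entry is the old entry divided by the pivot: 5/3 = 5/3.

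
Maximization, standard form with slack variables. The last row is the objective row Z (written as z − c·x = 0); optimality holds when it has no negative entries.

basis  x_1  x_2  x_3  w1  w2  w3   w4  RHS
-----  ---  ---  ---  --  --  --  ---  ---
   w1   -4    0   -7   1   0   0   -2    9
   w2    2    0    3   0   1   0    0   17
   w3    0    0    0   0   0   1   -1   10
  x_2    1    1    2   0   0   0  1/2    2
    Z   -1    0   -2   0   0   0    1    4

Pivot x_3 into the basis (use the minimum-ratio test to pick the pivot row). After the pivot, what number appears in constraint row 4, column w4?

1/4

Ratio test on column x_3 — row 1: entry -7 ≤ 0; row 2: 17/3 = 17/3; row 3: entry 0 ≤ 0; row 4: 2/2 = 1. Minimum is 1 at row 4 (x_2 leaves); pivot element 2.
Divide row 4 by 2; eliminate column x_3 from the other rows.
In the new row 4, the w4 entry is the old entry divided by the pivot: (1/2)/2 = 1/4.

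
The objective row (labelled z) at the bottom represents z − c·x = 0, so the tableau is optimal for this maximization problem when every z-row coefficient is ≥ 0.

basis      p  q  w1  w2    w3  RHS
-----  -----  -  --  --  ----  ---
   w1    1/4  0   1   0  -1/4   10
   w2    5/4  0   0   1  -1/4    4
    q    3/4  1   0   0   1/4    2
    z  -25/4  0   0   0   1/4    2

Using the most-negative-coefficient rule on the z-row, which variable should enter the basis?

p

Negative z-row entries: p: -25/4.
The most negative is -25/4 in column p, so p enters.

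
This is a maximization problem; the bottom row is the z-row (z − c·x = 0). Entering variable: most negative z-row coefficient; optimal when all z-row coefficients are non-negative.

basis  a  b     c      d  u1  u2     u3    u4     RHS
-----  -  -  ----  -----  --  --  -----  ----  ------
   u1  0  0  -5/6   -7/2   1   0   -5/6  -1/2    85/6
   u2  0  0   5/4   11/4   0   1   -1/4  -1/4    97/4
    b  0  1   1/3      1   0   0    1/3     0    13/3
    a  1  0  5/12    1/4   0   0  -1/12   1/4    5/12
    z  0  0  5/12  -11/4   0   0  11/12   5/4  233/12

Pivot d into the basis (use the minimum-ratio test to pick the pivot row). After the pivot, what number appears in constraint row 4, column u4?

Ratio test on column d — row 1: entry -7/2 ≤ 0; row 2: (97/4)/(11/4) = 97/11; row 3: (13/3)/1 = 13/3; row 4: (5/12)/(1/4) = 5/3. Minimum is 5/3 at row 4 (a leaves); pivot element 1/4.
Divide row 4 by 1/4; eliminate column d from the other rows.
In the new row 4, the u4 entry is the old entry divided by the pivot: (1/4)/(1/4) = 1.

1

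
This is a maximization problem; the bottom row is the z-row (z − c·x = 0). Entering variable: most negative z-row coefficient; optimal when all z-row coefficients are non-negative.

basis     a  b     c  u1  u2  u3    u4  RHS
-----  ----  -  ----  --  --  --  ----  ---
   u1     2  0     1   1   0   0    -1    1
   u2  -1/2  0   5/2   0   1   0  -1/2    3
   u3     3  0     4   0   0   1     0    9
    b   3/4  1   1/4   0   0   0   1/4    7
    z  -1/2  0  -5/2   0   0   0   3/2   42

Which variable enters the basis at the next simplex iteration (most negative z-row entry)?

c

Negative z-row entries: a: -1/2, c: -5/2.
The most negative is -5/2 in column c, so c enters.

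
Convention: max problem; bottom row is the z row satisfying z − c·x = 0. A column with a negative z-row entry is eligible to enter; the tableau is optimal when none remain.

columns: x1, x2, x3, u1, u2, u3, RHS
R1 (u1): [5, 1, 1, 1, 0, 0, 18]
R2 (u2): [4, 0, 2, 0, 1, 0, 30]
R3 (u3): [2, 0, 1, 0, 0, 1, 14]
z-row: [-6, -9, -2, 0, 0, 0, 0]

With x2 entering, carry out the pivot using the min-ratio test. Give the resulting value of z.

162

Ratio test on column x2 — row 1: 18/1 = 18; row 2: entry 0 ≤ 0; row 3: entry 0 ≤ 0. Minimum is 18 at row 1 (u1 leaves); pivot element 1.
Pivot on row 1; the z-row RHS becomes 0 − (-9)·18 = 162.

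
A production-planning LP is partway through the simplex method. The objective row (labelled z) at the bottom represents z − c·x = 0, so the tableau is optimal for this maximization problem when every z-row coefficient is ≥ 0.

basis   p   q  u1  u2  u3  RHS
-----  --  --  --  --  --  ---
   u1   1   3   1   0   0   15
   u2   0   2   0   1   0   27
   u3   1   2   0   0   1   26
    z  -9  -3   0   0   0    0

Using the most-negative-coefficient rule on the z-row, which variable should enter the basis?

p

Negative z-row entries: p: -9, q: -3.
The most negative is -9 in column p, so p enters.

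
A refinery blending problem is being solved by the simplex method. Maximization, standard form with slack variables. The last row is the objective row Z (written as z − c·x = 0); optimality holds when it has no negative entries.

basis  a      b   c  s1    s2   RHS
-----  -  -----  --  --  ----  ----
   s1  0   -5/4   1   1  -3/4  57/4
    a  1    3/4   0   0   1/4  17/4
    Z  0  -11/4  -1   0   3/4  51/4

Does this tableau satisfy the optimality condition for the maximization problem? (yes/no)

The Z-row has a negative entry -11/4 in column b, so it is not optimal.

no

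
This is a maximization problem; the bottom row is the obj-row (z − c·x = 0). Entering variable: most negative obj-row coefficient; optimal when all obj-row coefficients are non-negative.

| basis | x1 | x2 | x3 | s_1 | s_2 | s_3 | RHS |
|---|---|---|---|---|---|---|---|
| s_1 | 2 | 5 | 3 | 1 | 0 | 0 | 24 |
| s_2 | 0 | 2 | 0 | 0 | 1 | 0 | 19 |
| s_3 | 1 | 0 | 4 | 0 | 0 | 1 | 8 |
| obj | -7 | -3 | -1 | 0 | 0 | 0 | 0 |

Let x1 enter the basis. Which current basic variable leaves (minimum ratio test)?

Column x1 entries and ratios — s_1: 24/2 = 12; s_2: 0 ≤ 0, skip; s_3: 8/1 = 8.
Smallest ratio is 8 in the row of s_3, so s_3 leaves.

s_3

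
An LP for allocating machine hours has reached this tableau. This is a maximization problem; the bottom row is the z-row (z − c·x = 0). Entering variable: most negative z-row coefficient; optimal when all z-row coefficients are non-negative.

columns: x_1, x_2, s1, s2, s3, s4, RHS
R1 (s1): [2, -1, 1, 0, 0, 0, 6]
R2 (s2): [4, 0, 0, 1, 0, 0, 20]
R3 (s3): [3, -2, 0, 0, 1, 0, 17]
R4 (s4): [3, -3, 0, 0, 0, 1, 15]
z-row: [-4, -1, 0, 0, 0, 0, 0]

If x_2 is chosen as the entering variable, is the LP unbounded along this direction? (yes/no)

yes

Every constraint-row entry in column x_2 is ≤ 0, so increasing x_2 is unbounded.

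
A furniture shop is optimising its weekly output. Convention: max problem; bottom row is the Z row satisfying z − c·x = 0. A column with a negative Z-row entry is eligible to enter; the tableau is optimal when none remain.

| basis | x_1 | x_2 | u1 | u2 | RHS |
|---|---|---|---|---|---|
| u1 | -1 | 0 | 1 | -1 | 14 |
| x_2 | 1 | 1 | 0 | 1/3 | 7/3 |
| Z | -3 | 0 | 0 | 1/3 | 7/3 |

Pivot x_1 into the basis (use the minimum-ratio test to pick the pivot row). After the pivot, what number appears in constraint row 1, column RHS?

Ratio test on column x_1 — row 1: entry -1 ≤ 0; row 2: (7/3)/1 = 7/3. Minimum is 7/3 at row 2 (x_2 leaves); pivot element 1.
Divide row 2 by 1; eliminate column x_1 from the other rows.
Row 1 update in column RHS: 14 − (-1)·(7/3) = 49/3.

49/3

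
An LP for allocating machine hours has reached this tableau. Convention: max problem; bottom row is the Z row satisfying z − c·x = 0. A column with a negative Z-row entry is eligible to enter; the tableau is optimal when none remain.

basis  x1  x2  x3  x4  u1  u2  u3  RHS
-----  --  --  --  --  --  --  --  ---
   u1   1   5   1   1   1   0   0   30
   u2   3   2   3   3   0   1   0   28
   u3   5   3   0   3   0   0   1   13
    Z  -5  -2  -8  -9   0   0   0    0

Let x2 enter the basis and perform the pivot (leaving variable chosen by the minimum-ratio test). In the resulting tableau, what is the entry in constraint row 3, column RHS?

13/3

Ratio test on column x2 — row 1: 30/5 = 6; row 2: 28/2 = 14; row 3: 13/3 = 13/3. Minimum is 13/3 at row 3 (u3 leaves); pivot element 3.
Divide row 3 by 3; eliminate column x2 from the other rows.
In the new row 3, the RHS entry is the old entry divided by the pivot: 13/3 = 13/3.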